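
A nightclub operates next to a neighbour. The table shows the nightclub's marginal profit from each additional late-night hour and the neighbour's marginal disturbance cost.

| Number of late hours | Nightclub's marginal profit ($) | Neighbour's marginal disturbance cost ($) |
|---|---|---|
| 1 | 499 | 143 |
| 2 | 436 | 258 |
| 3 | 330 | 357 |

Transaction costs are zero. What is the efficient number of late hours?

2

Bargaining reaches the level where marginal profit last exceeds marginal disturbance cost.
That holds through level 2 (436 ≥ 258) but not at 3 (330 < 357).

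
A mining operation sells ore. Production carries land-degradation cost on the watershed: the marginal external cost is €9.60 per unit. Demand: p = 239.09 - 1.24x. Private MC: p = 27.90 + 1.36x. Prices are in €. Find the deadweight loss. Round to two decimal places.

Market equilibrium (private): 27.90 + 1.36x = 239.09 - 1.24x → x_m = 81.2269.
Social marginal cost = private MC + MEC = 37.50 + 1.36x.
Set SMC = demand: 37.50 + 1.36x = 239.09 - 1.24x → x* = 77.5346.
The loss is the area between SMC and demand from x* to x_m; with linear curves that's a triangle of height MEC(x_m).
DWL = ½ × 3.6923 × 9.6000 = 17.7230.

DWL = €17.72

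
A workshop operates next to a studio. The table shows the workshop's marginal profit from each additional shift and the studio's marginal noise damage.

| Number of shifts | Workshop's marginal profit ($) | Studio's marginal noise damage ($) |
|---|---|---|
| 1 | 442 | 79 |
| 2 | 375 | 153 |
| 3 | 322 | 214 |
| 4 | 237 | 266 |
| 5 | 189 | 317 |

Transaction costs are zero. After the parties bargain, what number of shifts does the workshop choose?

3

Bargaining reaches the level where marginal profit last exceeds marginal noise damage.
That holds through level 3 (322 ≥ 214) but not at 4 (237 < 266).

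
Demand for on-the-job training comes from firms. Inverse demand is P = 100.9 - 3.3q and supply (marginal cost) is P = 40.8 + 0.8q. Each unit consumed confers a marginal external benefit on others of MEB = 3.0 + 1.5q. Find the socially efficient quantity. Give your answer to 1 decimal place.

Social marginal benefit = demand + MEB = 103.9 - 1.8q.
Set SMB = MC: 103.9 - 1.8q = 40.8 + 0.8q → q* = 24.2692.

q* = 24.3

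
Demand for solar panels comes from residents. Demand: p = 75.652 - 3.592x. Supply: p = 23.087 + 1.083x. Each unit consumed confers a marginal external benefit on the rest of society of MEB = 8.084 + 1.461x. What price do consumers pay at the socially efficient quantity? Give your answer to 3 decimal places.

Social marginal benefit = demand + MEB = 83.736 - 2.131x.
Set SMB = MC: 83.736 - 2.131x = 23.087 + 1.083x → x* = 18.8703.
Consumer price on the demand curve at x*: 75.652 − 3.592×18.8703 = 7.8699.

P = 7.870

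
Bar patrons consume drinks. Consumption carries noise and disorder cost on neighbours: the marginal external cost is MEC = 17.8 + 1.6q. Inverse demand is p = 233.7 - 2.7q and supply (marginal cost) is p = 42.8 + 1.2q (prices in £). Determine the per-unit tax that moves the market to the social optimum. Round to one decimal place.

tax = £68.2 per unit

Social marginal benefit = demand − MEC = 215.9 - 4.3q.
Set SMB = MC: 215.9 - 4.3q = 42.8 + 1.2q → q* = 31.4727.
The Pigouvian tax equals MEC at q*: 17.8 + 1.6×31.4727 = 68.1563.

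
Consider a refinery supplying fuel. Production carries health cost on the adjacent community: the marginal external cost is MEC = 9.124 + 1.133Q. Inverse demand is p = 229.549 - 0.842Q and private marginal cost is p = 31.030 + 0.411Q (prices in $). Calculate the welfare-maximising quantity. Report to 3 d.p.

Q* = 79.378

Social marginal cost = private MC + MEC = 40.154 + 1.544Q.
Set SMC = demand: 40.154 + 1.544Q = 229.549 - 0.842Q → Q* = 79.3776.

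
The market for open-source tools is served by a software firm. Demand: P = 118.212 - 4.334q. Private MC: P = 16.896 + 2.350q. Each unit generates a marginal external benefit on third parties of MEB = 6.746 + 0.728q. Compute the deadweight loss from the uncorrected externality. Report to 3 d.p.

DWL = 26.542

Market equilibrium (private): 16.896 + 2.350q = 118.212 - 4.334q → q_m = 15.1580.
Social marginal cost = private MC − MEB = 10.150 + 1.622q.
Set SMC = demand: 10.150 + 1.622q = 118.212 - 4.334q → q* = 18.1434.
Between q* and q_m the wedge demand − SMC runs linearly from 0 to MEB(q_m), so the loss is a triangle.
DWL = ½ × 2.9854 × 17.7810 = 26.5417.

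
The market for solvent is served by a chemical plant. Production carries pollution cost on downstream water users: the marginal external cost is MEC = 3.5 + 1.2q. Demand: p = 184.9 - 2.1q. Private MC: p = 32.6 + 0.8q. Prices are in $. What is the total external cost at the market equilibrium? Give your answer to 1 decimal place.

$1838.6

Market equilibrium (private): 32.6 + 0.8q = 184.9 - 2.1q → q_m = 52.5172.
Total external cost = ∫₀^{q_m} (3.5 + 1.2q) dq = 3.5×52.5172 + ½×1.2×52.5172² = 1838.6440.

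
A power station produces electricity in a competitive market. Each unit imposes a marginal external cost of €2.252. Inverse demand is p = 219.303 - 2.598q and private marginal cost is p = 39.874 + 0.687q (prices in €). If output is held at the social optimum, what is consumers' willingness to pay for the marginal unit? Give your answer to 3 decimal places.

P = €79.179

Social marginal cost = private MC + MEC = 42.126 + 0.687q.
Set SMC = demand: 42.126 + 0.687q = 219.303 - 2.598q → q* = 53.9352.
Consumer price on the demand curve at q*: 219.303 − 2.598×53.9352 = 79.1794.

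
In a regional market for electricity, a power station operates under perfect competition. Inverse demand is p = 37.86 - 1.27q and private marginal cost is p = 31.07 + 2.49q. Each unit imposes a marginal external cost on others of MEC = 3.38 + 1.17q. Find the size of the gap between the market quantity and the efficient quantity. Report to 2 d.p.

Market equilibrium (private): 31.07 + 2.49q = 37.86 - 1.27q → q_m = 1.8059.
Social marginal cost = private MC + MEC = 34.45 + 3.66q.
Set SMC = demand: 34.45 + 3.66q = 37.86 - 1.27q → q* = 0.6917.
Gap = |1.8059 − 0.6917| = 1.1142.

1.11 units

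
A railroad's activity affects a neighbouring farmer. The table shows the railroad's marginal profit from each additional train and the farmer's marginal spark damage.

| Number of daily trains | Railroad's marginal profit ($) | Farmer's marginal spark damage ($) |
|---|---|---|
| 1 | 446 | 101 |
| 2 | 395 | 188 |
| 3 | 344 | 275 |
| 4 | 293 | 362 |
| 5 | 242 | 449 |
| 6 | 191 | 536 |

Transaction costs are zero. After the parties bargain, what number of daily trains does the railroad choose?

Bargaining reaches the level where marginal profit last exceeds marginal spark damage.
That holds through level 3 (344 ≥ 275) but not at 4 (293 < 362).

3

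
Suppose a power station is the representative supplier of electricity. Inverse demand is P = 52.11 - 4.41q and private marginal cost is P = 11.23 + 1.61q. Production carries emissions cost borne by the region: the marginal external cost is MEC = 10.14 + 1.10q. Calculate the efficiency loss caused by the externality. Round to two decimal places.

DWL = 21.78

Market equilibrium (private): 11.23 + 1.61q = 52.11 - 4.41q → q_m = 6.7907.
Social marginal cost = private MC + MEC = 21.37 + 2.71q.
Set SMC = demand: 21.37 + 2.71q = 52.11 - 4.41q → q* = 4.3174.
The loss is the area between SMC and demand from q* to q_m; with linear curves that's a triangle of height MEC(q_m).
DWL = ½ × 2.4733 × 17.6098 = 21.7772.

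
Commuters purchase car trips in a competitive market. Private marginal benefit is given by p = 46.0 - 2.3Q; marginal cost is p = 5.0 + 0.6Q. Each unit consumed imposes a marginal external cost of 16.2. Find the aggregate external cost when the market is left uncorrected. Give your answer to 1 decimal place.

229.0

Market equilibrium (private): 5.0 + 0.6Q = 46.0 - 2.3Q → Q_m = 14.1379.
Total external cost = MEC × Q_m = 16.2 × 14.1379 = 229.0340.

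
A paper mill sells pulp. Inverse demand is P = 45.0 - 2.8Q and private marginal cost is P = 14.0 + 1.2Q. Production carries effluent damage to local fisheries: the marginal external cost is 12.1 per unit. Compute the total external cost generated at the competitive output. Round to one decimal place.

93.8

Market equilibrium (private): 14.0 + 1.2Q = 45.0 - 2.8Q → Q_m = 7.7500.
Total external cost = MEC × Q_m = 12.1 × 7.7500 = 93.7750.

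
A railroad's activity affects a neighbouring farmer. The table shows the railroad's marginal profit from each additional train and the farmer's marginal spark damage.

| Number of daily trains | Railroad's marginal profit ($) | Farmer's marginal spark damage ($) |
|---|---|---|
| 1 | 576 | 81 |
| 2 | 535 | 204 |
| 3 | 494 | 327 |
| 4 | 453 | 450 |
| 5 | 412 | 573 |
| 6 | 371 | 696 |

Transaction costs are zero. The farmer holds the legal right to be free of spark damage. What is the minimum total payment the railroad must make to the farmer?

Efficient level: marginal profit ≥ marginal spark damage through level 4, so k* = 4.
With the farmer holding the right, the railroad must at least compensate total damage at k*: 81 + 204 + 327 + 450 = 1062.

$1062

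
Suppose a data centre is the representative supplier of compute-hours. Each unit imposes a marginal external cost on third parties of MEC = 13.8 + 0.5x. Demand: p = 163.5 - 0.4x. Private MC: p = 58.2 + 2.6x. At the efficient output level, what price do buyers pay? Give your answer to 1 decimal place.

Social marginal cost = private MC + MEC = 72.0 + 3.1x.
Set SMC = demand: 72.0 + 3.1x = 163.5 - 0.4x → x* = 26.1429.
Consumer price on the demand curve at x*: 163.5 − 0.4×26.1429 = 153.0428.

P = 153.0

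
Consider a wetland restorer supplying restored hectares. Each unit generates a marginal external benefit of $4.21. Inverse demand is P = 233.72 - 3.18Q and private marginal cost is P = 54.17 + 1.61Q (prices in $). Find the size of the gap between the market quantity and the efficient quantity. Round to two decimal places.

0.88 units

Market equilibrium (private): 54.17 + 1.61Q = 233.72 - 3.18Q → Q_m = 37.4843.
Social marginal cost = private MC − MEB = 49.96 + 1.61Q.
Set SMC = demand: 49.96 + 1.61Q = 233.72 - 3.18Q → Q* = 38.3633.
Gap = |37.4843 − 38.3633| = 0.8790.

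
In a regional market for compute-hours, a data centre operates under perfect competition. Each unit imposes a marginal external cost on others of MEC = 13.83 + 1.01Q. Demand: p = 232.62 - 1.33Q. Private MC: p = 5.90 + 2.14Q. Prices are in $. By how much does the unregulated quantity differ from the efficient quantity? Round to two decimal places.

17.82 units

Market equilibrium (private): 5.90 + 2.14Q = 232.62 - 1.33Q → Q_m = 65.3372.
Social marginal cost = private MC + MEC = 19.73 + 3.15Q.
Set SMC = demand: 19.73 + 3.15Q = 232.62 - 1.33Q → Q* = 47.5201.
Gap = |65.3372 − 47.5201| = 17.8171.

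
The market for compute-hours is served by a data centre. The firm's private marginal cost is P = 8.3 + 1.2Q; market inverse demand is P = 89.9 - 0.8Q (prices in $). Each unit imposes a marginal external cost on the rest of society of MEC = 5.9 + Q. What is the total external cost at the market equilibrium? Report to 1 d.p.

$1073.0

Market equilibrium (private): 8.3 + 1.2Q = 89.9 - 0.8Q → Q_m = 40.8000.
Total external cost = ∫₀^{Q_m} (5.9 + 1.0Q) dQ = 5.9×40.8000 + ½×1.0×40.8000² = 1073.0400.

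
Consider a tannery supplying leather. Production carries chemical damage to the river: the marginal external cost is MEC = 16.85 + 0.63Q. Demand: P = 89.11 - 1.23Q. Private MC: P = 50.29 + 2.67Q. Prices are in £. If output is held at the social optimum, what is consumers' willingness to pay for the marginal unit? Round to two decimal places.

Social marginal cost = private MC + MEC = 67.14 + 3.30Q.
Set SMC = demand: 67.14 + 3.30Q = 89.11 - 1.23Q → Q* = 4.8499.
Consumer price on the demand curve at Q*: 89.11 − 1.23×4.8499 = 83.1446.

P = £83.14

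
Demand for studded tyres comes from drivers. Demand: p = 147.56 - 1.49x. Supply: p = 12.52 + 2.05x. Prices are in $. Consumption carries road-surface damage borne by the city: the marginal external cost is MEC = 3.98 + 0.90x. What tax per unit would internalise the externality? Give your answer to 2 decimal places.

Social marginal benefit = demand − MEC = 143.58 - 2.39x.
Set SMB = MC: 143.58 - 2.39x = 12.52 + 2.05x → x* = 29.5180.
The Pigouvian tax equals MEC at x*: 3.98 + 0.90×29.5180 = 30.5462.

tax = $30.55 per unit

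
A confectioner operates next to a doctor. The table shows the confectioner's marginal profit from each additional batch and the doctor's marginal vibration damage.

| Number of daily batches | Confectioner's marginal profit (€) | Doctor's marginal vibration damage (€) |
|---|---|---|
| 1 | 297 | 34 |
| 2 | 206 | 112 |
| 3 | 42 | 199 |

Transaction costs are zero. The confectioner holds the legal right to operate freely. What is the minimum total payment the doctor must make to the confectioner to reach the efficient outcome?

Left alone the confectioner would choose level 3 (marginal profit stays positive).
Efficient level: k* = 2 (marginal profit ≥ marginal vibration damage through 2).
The doctor must at least cover the confectioner's forgone profit from cutting 3→2: 42 = 42.

€42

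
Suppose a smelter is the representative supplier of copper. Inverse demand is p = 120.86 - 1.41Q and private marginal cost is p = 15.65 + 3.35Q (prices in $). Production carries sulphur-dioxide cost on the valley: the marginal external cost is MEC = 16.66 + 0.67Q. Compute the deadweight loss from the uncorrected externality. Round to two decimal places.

DWL = $91.19

Market equilibrium (private): 15.65 + 3.35Q = 120.86 - 1.41Q → Q_m = 22.1029.
Social marginal cost = private MC + MEC = 32.31 + 4.02Q.
Set SMC = demand: 32.31 + 4.02Q = 120.86 - 1.41Q → Q* = 16.3076.
Height of the DWL triangle at Q_m is SMC(Q_m) − demand(Q_m) = MEC(Q_m) = 31.4690.
DWL = ½ × 5.7953 × 31.4690 = 91.1861.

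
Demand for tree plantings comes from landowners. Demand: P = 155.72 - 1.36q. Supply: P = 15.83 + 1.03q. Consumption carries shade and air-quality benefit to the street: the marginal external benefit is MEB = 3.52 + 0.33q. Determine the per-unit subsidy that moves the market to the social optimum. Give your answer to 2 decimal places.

subsidy = 26.49 per unit

Social marginal benefit = demand + MEB = 159.24 - 1.03q.
Set SMB = MC: 159.24 - 1.03q = 15.83 + 1.03q → q* = 69.6165.
The Pigouvian subsidy equals MEB at q*: 3.52 + 0.33×69.6165 = 26.4934.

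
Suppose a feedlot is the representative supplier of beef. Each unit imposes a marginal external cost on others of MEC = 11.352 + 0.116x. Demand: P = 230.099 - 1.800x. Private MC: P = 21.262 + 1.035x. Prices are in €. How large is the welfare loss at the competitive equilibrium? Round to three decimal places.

DWL = €67.077

Market equilibrium (private): 21.262 + 1.035x = 230.099 - 1.800x → x_m = 73.6638.
Social marginal cost = private MC + MEC = 32.614 + 1.151x.
Set SMC = demand: 32.614 + 1.151x = 230.099 - 1.800x → x* = 66.9214.
Height of the DWL triangle at x_m is SMC(x_m) − demand(x_m) = MEC(x_m) = 19.8970.
DWL = ½ × 6.7424 × 19.8970 = 67.0768.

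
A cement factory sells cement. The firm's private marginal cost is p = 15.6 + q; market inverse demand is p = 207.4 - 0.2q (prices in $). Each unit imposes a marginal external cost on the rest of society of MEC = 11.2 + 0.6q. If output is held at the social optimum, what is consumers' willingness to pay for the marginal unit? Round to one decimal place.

P = $187.3

Social marginal cost = private MC + MEC = 26.8 + 1.6q.
Set SMC = demand: 26.8 + 1.6q = 207.4 - 0.2q → q* = 100.3333.
Consumer price on the demand curve at q*: 207.4 − 0.2×100.3333 = 187.3333.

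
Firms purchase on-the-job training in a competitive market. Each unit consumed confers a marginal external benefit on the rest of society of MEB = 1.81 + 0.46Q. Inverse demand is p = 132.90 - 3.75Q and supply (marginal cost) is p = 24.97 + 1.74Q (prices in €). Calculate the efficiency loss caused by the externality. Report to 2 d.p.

Market equilibrium (private): 24.97 + 1.74Q = 132.90 - 3.75Q → Q_m = 19.6594.
Social marginal benefit = demand + MEB = 134.71 - 3.29Q.
Set SMB = MC: 134.71 - 3.29Q = 24.97 + 1.74Q → Q* = 21.8171.
Between Q* and Q_m the wedge SMB − MC runs linearly from 0 to MEB(Q_m), so the loss is a triangle.
DWL = ½ × 2.1577 × 10.8533 = 11.7091.

DWL = €11.71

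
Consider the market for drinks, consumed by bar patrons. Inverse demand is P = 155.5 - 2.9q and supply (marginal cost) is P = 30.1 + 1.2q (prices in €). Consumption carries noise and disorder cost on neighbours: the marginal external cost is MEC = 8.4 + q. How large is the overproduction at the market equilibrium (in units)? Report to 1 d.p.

Market equilibrium (private): 30.1 + 1.2q = 155.5 - 2.9q → q_m = 30.5854.
Social marginal benefit = demand − MEC = 147.1 - 3.9q.
Set SMB = MC: 147.1 - 3.9q = 30.1 + 1.2q → q* = 22.9412.
Gap = |30.5854 − 22.9412| = 7.6442.

7.6 units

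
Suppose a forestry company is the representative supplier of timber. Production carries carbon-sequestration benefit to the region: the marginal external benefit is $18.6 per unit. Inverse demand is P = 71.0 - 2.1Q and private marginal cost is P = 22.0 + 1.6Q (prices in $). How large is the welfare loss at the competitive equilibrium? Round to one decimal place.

Market equilibrium (private): 22.0 + 1.6Q = 71.0 - 2.1Q → Q_m = 13.2432.
Social marginal cost = private MC − MEB = 3.4 + 1.6Q.
Set SMC = demand: 3.4 + 1.6Q = 71.0 - 2.1Q → Q* = 18.2703.
Height of the DWL triangle at Q_m is demand(Q_m) − SMC(Q_m) = MEB(Q_m) = 18.6000.
DWL = ½ × 5.0271 × 18.6000 = 46.7520.

DWL = $46.8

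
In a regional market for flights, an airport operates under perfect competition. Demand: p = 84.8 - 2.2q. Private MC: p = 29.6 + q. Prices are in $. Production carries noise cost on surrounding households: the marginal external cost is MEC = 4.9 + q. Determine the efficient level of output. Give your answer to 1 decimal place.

Social marginal cost = private MC + MEC = 34.5 + 2.0q.
Set SMC = demand: 34.5 + 2.0q = 84.8 - 2.2q → q* = 11.9762.

q* = 12.0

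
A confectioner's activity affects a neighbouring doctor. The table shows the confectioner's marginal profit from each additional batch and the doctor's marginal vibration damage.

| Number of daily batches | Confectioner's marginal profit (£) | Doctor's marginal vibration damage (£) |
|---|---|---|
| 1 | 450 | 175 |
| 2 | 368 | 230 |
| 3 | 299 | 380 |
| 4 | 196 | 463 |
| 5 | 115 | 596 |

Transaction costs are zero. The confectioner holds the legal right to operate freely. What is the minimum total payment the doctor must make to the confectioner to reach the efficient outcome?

Left alone the confectioner would choose level 5 (marginal profit stays positive).
Efficient level: k* = 2 (marginal profit ≥ marginal vibration damage through 2).
The doctor must at least cover the confectioner's forgone profit from cutting 5→2: 299 + 196 + 115 = 610.

£610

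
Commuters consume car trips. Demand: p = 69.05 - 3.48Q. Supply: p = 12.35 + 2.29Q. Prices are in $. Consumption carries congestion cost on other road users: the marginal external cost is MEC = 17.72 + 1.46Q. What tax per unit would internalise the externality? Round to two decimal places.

tax = $25.59 per unit

Social marginal benefit = demand − MEC = 51.33 - 4.94Q.
Set SMB = MC: 51.33 - 4.94Q = 12.35 + 2.29Q → Q* = 5.3914.
The Pigouvian tax equals MEC at Q*: 17.72 + 1.46×5.3914 = 25.5914.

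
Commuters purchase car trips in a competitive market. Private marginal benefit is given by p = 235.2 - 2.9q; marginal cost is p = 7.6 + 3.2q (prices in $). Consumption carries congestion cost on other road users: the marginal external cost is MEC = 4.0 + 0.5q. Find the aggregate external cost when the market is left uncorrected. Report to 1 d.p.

$497.3

Market equilibrium (private): 7.6 + 3.2q = 235.2 - 2.9q → q_m = 37.3115.
Total external cost = ∫₀^{q_m} (4.0 + 0.5q) dq = 4.0×37.3115 + ½×0.5×37.3115² = 497.2830.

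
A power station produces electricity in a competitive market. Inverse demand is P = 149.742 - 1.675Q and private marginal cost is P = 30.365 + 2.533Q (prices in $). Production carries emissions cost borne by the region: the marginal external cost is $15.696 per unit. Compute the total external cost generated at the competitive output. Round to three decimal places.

$445.281

Market equilibrium (private): 30.365 + 2.533Q = 149.742 - 1.675Q → Q_m = 28.3691.
Total external cost = MEC × Q_m = 15.696 × 28.3691 = 445.2814.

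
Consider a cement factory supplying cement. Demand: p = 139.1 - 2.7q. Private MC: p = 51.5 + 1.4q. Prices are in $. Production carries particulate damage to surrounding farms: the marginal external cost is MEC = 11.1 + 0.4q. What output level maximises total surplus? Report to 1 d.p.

q* = 17.0

Social marginal cost = private MC + MEC = 62.6 + 1.8q.
Set SMC = demand: 62.6 + 1.8q = 139.1 - 2.7q → q* = 17.0000.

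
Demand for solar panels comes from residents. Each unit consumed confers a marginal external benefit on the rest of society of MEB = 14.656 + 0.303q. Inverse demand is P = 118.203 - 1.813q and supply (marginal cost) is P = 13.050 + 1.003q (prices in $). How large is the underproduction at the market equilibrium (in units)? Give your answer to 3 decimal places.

Market equilibrium (private): 13.050 + 1.003q = 118.203 - 1.813q → q_m = 37.3413.
Social marginal benefit = demand + MEB = 132.859 - 1.510q.
Set SMB = MC: 132.859 - 1.510q = 13.050 + 1.003q → q* = 47.6757.
Gap = |37.3413 − 47.6757| = 10.3344.

10.334 units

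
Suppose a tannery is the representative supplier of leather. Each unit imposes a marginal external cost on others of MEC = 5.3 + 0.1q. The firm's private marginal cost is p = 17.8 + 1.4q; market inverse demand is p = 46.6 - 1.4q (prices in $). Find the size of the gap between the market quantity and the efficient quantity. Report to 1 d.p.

2.2 units

Market equilibrium (private): 17.8 + 1.4q = 46.6 - 1.4q → q_m = 10.2857.
Social marginal cost = private MC + MEC = 23.1 + 1.5q.
Set SMC = demand: 23.1 + 1.5q = 46.6 - 1.4q → q* = 8.1034.
Gap = |10.2857 − 8.1034| = 2.1823.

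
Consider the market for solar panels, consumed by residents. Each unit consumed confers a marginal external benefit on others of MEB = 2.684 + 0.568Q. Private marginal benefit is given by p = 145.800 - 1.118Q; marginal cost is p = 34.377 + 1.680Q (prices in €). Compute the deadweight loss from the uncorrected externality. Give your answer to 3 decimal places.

Market equilibrium (private): 34.377 + 1.680Q = 145.800 - 1.118Q → Q_m = 39.8224.
Social marginal benefit = demand + MEB = 148.484 - 0.550Q.
Set SMB = MC: 148.484 - 0.550Q = 34.377 + 1.680Q → Q* = 51.1691.
Between Q* and Q_m the wedge SMB − MC runs linearly from 0 to MEB(Q_m), so the loss is a triangle.
DWL = ½ × 11.3467 × 25.3031 = 143.5533.

DWL = €143.553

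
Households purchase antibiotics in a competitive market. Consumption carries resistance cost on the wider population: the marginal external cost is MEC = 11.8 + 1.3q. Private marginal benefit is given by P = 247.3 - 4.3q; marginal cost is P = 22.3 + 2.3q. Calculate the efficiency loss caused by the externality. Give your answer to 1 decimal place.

DWL = 199.3

Market equilibrium (private): 22.3 + 2.3q = 247.3 - 4.3q → q_m = 34.0909.
Social marginal benefit = demand − MEC = 235.5 - 5.6q.
Set SMB = MC: 235.5 - 5.6q = 22.3 + 2.3q → q* = 26.9873.
Height of the DWL triangle at q_m is MC(q_m) − SMB(q_m) = MEC(q_m) = 56.1182.
DWL = ½ × 7.1036 × 56.1182 = 199.3206.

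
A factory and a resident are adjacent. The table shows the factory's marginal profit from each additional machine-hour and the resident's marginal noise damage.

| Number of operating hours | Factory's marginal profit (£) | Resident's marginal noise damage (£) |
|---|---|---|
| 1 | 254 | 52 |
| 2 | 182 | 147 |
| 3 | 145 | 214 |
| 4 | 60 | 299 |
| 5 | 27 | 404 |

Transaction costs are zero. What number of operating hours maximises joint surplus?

Bargaining reaches the level where marginal profit last exceeds marginal noise damage.
That holds through level 2 (182 ≥ 147) but not at 3 (145 < 214).

2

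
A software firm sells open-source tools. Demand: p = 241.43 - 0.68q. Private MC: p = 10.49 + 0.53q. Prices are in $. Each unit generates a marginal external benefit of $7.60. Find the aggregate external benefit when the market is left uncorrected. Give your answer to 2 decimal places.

$1450.53

Market equilibrium (private): 10.49 + 0.53q = 241.43 - 0.68q → q_m = 190.8595.
Total external benefit = MEB × q_m = 7.60 × 190.8595 = 1450.5322.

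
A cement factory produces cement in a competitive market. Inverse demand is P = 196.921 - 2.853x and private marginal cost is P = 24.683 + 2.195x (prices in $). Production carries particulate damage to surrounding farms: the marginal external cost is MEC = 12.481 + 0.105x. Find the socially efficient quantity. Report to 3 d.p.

x* = 31.003

Social marginal cost = private MC + MEC = 37.164 + 2.300x.
Set SMC = demand: 37.164 + 2.300x = 196.921 - 2.853x → x* = 31.0027.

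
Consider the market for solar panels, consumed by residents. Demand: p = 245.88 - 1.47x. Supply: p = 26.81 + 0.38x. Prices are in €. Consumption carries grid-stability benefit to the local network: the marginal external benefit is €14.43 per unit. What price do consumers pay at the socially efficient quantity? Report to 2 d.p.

Social marginal benefit = demand + MEB = 260.31 - 1.47x.
Set SMB = MC: 260.31 - 1.47x = 26.81 + 0.38x → x* = 126.2162.
Consumer price on the demand curve at x*: 245.88 − 1.47×126.2162 = 60.3422.

P = €60.34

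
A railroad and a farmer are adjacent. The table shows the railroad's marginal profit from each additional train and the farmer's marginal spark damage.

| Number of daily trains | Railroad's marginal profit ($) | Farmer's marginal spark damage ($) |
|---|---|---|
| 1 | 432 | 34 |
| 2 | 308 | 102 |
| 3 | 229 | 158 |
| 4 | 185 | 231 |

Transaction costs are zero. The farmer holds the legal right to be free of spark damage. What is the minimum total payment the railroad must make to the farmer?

$294

Efficient level: marginal profit ≥ marginal spark damage through level 3, so k* = 3.
With the farmer holding the right, the railroad must at least compensate total damage at k*: 34 + 102 + 158 = 294.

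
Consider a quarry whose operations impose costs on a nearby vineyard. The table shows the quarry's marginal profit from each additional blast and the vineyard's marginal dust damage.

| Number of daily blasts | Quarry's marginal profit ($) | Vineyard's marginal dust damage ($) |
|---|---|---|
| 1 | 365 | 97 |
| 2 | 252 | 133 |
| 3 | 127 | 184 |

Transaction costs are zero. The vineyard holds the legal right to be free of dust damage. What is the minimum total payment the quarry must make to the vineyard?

Efficient level: marginal profit ≥ marginal dust damage through level 2, so k* = 2.
With the vineyard holding the right, the quarry must at least compensate total damage at k*: 97 + 133 = 230.

$230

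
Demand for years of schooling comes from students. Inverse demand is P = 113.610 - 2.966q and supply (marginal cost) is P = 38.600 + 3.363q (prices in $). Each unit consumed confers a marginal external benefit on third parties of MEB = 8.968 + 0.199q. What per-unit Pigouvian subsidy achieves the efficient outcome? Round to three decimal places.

Social marginal benefit = demand + MEB = 122.578 - 2.767q.
Set SMB = MC: 122.578 - 2.767q = 38.600 + 3.363q → q* = 13.6995.
The Pigouvian subsidy equals MEB at q*: 8.968 + 0.199×13.6995 = 11.6942.

subsidy = $11.694 per unit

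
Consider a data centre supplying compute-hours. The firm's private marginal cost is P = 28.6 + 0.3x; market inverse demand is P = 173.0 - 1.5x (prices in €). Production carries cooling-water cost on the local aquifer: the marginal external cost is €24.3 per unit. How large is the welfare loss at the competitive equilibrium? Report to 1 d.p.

Market equilibrium (private): 28.6 + 0.3x = 173.0 - 1.5x → x_m = 80.2222.
Social marginal cost = private MC + MEC = 52.9 + 0.3x.
Set SMC = demand: 52.9 + 0.3x = 173.0 - 1.5x → x* = 66.7222.
The welfare-loss triangle has base |x_m − x*| and height MEC(x_m) (the vertical gap between SMC and demand is zero at x* and MEC at x_m).
DWL = ½ × 13.5000 × 24.3000 = 164.0250.

DWL = €164.0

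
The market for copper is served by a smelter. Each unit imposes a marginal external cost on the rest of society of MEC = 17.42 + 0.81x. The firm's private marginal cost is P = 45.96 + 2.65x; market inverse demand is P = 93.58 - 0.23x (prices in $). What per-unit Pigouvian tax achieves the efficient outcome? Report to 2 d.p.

Social marginal cost = private MC + MEC = 63.38 + 3.46x.
Set SMC = demand: 63.38 + 3.46x = 93.58 - 0.23x → x* = 8.1843.
The Pigouvian tax equals MEC at x*: 17.42 + 0.81×8.1843 = 24.0493.

tax = $24.05 per unit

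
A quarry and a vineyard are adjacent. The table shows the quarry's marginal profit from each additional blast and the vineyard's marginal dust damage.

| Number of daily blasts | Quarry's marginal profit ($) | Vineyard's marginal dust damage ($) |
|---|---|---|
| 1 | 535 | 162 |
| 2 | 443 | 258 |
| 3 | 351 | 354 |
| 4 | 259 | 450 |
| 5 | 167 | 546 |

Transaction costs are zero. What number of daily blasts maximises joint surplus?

Bargaining reaches the level where marginal profit last exceeds marginal dust damage.
That holds through level 2 (443 ≥ 258) but not at 3 (351 < 354).

2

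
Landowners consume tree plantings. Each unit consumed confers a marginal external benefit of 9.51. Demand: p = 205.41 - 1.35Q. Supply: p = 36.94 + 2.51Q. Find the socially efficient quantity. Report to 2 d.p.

Social marginal benefit = demand + MEB = 214.92 - 1.35Q.
Set SMB = MC: 214.92 - 1.35Q = 36.94 + 2.51Q → Q* = 46.1088.

Q* = 46.11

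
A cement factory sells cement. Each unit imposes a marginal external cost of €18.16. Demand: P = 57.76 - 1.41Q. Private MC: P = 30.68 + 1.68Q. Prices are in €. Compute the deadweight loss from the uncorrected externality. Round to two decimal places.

Market equilibrium (private): 30.68 + 1.68Q = 57.76 - 1.41Q → Q_m = 8.7638.
Social marginal cost = private MC + MEC = 48.84 + 1.68Q.
Set SMC = demand: 48.84 + 1.68Q = 57.76 - 1.41Q → Q* = 2.8867.
Between Q* and Q_m the wedge SMC − demand runs linearly from 0 to MEC(Q_m), so the loss is a triangle.
DWL = ½ × 5.8771 × 18.1600 = 53.3641.

DWL = €53.36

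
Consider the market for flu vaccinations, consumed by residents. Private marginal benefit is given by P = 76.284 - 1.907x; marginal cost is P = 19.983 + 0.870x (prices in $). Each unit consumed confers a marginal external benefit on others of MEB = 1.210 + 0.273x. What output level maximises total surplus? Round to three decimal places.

Social marginal benefit = demand + MEB = 77.494 - 1.634x.
Set SMB = MC: 77.494 - 1.634x = 19.983 + 0.870x → x* = 22.9677.

x* = 22.968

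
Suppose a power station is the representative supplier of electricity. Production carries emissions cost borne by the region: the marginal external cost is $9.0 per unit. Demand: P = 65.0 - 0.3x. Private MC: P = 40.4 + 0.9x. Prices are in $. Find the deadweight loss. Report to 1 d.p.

DWL = $33.8

Market equilibrium (private): 40.4 + 0.9x = 65.0 - 0.3x → x_m = 20.5000.
Social marginal cost = private MC + MEC = 49.4 + 0.9x.
Set SMC = demand: 49.4 + 0.9x = 65.0 - 0.3x → x* = 13.0000.
Height of the DWL triangle at x_m is SMC(x_m) − demand(x_m) = MEC(x_m) = 9.0000.
DWL = ½ × 7.5000 × 9.0000 = 33.7500.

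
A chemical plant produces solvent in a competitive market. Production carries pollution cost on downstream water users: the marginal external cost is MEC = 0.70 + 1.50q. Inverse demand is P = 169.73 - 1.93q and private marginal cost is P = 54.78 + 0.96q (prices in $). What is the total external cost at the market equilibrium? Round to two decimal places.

Market equilibrium (private): 54.78 + 0.96q = 169.73 - 1.93q → q_m = 39.7751.
Total external cost = ∫₀^{q_m} (0.70 + 1.50q) dq = 0.70×39.7751 + ½×1.50×39.7751² = 1214.3865.

$1214.39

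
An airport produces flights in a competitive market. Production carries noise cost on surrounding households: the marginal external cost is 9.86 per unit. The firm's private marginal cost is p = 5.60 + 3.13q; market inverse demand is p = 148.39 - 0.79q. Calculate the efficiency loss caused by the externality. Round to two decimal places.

DWL = 12.40

Market equilibrium (private): 5.60 + 3.13q = 148.39 - 0.79q → q_m = 36.4260.
Social marginal cost = private MC + MEC = 15.46 + 3.13q.
Set SMC = demand: 15.46 + 3.13q = 148.39 - 0.79q → q* = 33.9107.
Height of the DWL triangle at q_m is SMC(q_m) − demand(q_m) = MEC(q_m) = 9.8600.
DWL = ½ × 2.5153 × 9.8600 = 12.4004.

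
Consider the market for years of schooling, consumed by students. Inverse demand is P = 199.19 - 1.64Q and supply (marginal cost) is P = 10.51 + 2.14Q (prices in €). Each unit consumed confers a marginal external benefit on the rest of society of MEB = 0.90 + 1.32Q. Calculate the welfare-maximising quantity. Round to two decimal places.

Social marginal benefit = demand + MEB = 200.09 - 0.32Q.
Set SMB = MC: 200.09 - 0.32Q = 10.51 + 2.14Q → Q* = 77.0650.

Q* = 77.07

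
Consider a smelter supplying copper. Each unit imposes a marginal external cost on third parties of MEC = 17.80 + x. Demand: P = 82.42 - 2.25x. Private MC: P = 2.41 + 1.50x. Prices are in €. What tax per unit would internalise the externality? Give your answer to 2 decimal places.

tax = €30.90 per unit

Social marginal cost = private MC + MEC = 20.21 + 2.50x.
Set SMC = demand: 20.21 + 2.50x = 82.42 - 2.25x → x* = 13.0968.
The Pigouvian tax equals MEC at x*: 17.80 + 1.00×13.0968 = 30.8968.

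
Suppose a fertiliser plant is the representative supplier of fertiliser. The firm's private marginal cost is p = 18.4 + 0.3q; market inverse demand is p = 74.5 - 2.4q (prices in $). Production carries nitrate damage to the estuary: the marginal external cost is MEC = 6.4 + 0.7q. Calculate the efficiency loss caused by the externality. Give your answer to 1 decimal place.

Market equilibrium (private): 18.4 + 0.3q = 74.5 - 2.4q → q_m = 20.7778.
Social marginal cost = private MC + MEC = 24.8 + q.
Set SMC = demand: 24.8 + q = 74.5 - 2.4q → q* = 14.6176.
Height of the DWL triangle at q_m is SMC(q_m) − demand(q_m) = MEC(q_m) = 20.9444.
DWL = ½ × 6.1602 × 20.9444 = 64.5108.

DWL = $64.5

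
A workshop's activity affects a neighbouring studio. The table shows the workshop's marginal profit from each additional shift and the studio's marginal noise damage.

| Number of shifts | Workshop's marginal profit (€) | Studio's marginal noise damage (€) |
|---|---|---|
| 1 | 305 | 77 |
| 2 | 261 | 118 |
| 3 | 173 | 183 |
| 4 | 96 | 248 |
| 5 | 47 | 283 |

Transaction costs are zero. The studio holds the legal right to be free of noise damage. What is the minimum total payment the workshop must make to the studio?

Efficient level: marginal profit ≥ marginal noise damage through level 2, so k* = 2.
With the studio holding the right, the workshop must at least compensate total damage at k*: 77 + 118 = 195.

€195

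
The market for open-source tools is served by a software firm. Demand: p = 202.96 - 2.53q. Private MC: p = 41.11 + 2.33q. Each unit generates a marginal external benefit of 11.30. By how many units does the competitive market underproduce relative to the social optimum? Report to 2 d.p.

2.33 units

Market equilibrium (private): 41.11 + 2.33q = 202.96 - 2.53q → q_m = 33.3025.
Social marginal cost = private MC − MEB = 29.81 + 2.33q.
Set SMC = demand: 29.81 + 2.33q = 202.96 - 2.53q → q* = 35.6276.
Gap = |33.3025 − 35.6276| = 2.3251.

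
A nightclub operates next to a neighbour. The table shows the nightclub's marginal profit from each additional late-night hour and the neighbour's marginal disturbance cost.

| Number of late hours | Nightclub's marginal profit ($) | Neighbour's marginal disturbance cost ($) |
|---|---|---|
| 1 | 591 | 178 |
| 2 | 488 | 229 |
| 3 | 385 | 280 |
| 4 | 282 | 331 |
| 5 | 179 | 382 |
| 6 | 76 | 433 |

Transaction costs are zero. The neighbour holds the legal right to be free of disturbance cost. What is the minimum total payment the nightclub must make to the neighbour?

Efficient level: marginal profit ≥ marginal disturbance cost through level 3, so k* = 3.
With the neighbour holding the right, the nightclub must at least compensate total damage at k*: 178 + 229 + 280 = 687.

$687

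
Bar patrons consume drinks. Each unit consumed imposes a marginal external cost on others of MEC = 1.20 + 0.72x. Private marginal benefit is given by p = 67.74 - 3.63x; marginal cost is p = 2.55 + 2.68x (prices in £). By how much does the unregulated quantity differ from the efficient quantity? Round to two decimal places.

1.23 units

Market equilibrium (private): 2.55 + 2.68x = 67.74 - 3.63x → x_m = 10.3312.
Social marginal benefit = demand − MEC = 66.54 - 4.35x.
Set SMB = MC: 66.54 - 4.35x = 2.55 + 2.68x → x* = 9.1024.
Gap = |10.3312 − 9.1024| = 1.2288.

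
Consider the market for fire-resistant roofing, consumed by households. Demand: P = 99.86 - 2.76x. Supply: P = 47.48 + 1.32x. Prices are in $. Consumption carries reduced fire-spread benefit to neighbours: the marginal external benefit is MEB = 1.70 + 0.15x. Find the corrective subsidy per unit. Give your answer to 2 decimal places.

subsidy = $3.76 per unit

Social marginal benefit = demand + MEB = 101.56 - 2.61x.
Set SMB = MC: 101.56 - 2.61x = 47.48 + 1.32x → x* = 13.7608.
The Pigouvian subsidy equals MEB at x*: 1.70 + 0.15×13.7608 = 3.7641.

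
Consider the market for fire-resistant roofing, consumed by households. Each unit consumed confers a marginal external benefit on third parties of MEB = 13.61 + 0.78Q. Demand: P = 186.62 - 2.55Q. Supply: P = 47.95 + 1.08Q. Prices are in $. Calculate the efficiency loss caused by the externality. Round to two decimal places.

Market equilibrium (private): 47.95 + 1.08Q = 186.62 - 2.55Q → Q_m = 38.2011.
Social marginal benefit = demand + MEB = 200.23 - 1.77Q.
Set SMB = MC: 200.23 - 1.77Q = 47.95 + 1.08Q → Q* = 53.4316.
The loss is the area between SMB and MC from Q* to Q_m; with linear curves that's a triangle of height MEB(Q_m).
DWL = ½ × 15.2305 × 43.4069 = 330.5544.

DWL = $330.55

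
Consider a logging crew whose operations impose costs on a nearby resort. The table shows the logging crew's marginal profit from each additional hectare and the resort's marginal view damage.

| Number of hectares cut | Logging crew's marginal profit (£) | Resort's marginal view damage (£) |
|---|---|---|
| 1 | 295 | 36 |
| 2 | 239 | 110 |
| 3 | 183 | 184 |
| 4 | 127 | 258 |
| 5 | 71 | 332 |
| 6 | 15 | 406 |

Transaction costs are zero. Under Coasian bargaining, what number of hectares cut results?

Bargaining reaches the level where marginal profit last exceeds marginal view damage.
That holds through level 2 (239 ≥ 110) but not at 3 (183 < 184).

2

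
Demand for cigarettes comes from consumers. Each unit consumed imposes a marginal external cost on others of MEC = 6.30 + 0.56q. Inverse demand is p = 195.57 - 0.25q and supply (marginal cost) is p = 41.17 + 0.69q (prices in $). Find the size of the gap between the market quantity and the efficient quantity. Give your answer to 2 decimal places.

Market equilibrium (private): 41.17 + 0.69q = 195.57 - 0.25q → q_m = 164.2553.
Social marginal benefit = demand − MEC = 189.27 - 0.81q.
Set SMB = MC: 189.27 - 0.81q = 41.17 + 0.69q → q* = 98.7333.
Gap = |164.2553 − 98.7333| = 65.5220.

65.52 units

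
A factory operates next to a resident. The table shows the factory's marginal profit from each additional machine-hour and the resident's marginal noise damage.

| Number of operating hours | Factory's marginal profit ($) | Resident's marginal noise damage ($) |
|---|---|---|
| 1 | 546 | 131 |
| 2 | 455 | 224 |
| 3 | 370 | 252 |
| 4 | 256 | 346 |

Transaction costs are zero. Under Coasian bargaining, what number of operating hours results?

3

Bargaining reaches the level where marginal profit last exceeds marginal noise damage.
That holds through level 3 (370 ≥ 252) but not at 4 (256 < 346).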